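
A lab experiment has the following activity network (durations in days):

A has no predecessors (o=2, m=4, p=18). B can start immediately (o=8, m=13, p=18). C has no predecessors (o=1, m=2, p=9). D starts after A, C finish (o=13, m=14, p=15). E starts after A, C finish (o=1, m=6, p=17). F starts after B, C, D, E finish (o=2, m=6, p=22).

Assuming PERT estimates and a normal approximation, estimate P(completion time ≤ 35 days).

te_A = (2 + 4·4 + 18)/6 = 36/6 = 6; σ²_A = ((18−2)/6)² = 7.111
te_B = (8 + 4·13 + 18)/6 = 78/6 = 13; σ²_B = ((18−8)/6)² = 2.778
te_C = (1 + 4·2 + 9)/6 = 18/6 = 3; σ²_C = ((9−1)/6)² = 1.778
te_D = (13 + 4·14 + 15)/6 = 84/6 = 14; σ²_D = ((15−13)/6)² = 0.111
te_E = (1 + 4·6 + 17)/6 = 42/6 = 7; σ²_E = ((17−1)/6)² = 7.111
te_F = (2 + 4·6 + 22)/6 = 48/6 = 8; σ²_F = ((22−2)/6)² = 11.111

Forward pass:
ES_A = 0; EF_A = 6
ES_B = 0; EF_B = 13
ES_C = 0; EF_C = 3
ES_D = max(EF_A=6, EF_C=3) = 6; EF_D = 6+14 = 20
ES_E = max(EF_A=6, EF_C=3) = 6; EF_E = 6+7 = 13
ES_F = max(EF_B=13, EF_C=3, EF_D=20, EF_E=13) = 20; EF_F = 20+8 = 28
Expected project duration μ = 28 days. Critical path: A → D → F.

Variance along critical path = 7.111 + 0.111 + 11.111 = 18.333; σ = √18.333 = 4.282 days.
Z = (35 − 28) / 4.282 = 1.635
P(T ≤ 35) = Φ(1.635) ≈ 0.949

0.949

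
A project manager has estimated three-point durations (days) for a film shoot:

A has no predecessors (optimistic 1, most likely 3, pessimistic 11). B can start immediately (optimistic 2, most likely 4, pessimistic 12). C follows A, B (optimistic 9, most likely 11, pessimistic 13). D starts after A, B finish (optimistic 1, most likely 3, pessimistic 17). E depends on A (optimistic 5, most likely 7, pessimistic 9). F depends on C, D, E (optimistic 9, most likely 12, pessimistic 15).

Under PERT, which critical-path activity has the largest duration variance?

te_A = (1 + 4·3 + 11)/6 = 24/6 = 4; σ²_A = ((11−1)/6)² = 2.778
te_B = (2 + 4·4 + 12)/6 = 30/6 = 5; σ²_B = ((12−2)/6)² = 2.778
te_C = (9 + 4·11 + 13)/6 = 66/6 = 11; σ²_C = ((13−9)/6)² = 0.444
te_D = (1 + 4·3 + 17)/6 = 30/6 = 5; σ²_D = ((17−1)/6)² = 7.111
te_E = (5 + 4·7 + 9)/6 = 42/6 = 7; σ²_E = ((9−5)/6)² = 0.444
te_F = (9 + 4·12 + 15)/6 = 72/6 = 12; σ²_F = ((15−9)/6)² = 1.000

Forward pass:
ES_A = 0; EF_A = 4
ES_B = 0; EF_B = 5
ES_C = max(EF_A=4, EF_B=5) = 5; EF_C = 5+11 = 16
ES_D = max(EF_A=4, EF_B=5) = 5; EF_D = 5+5 = 10
ES_E = 4; EF_E = 4+7 = 11
ES_F = max(EF_C=16, EF_D=10, EF_E=11) = 16; EF_F = 16+12 = 28
Expected project duration μ = 28 days. Critical path: B → C → F.

Variances on critical path: σ²_B=2.778, σ²_C=0.444, σ²_F=1.000.
Largest is σ²_B = 2.778.

B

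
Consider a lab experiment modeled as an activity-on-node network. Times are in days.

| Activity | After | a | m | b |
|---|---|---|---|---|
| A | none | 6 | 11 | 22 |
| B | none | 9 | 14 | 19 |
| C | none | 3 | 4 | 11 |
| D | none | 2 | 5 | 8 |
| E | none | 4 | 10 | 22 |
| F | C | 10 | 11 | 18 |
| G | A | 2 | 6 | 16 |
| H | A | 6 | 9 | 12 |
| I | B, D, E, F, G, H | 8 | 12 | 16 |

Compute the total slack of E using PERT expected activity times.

te_A = (6 + 4·11 + 22)/6 = 72/6 = 12
te_B = (9 + 4·14 + 19)/6 = 84/6 = 14
te_C = (3 + 4·4 + 11)/6 = 30/6 = 5
te_D = (2 + 4·5 + 8)/6 = 30/6 = 5
te_E = (4 + 4·10 + 22)/6 = 66/6 = 11
te_F = (10 + 4·11 + 18)/6 = 72/6 = 12
te_G = (2 + 4·6 + 16)/6 = 42/6 = 7
te_H = (6 + 4·9 + 12)/6 = 54/6 = 9
te_I = (8 + 4·12 + 16)/6 = 72/6 = 12

Forward pass:
ES_A = 0; EF_A = 12
ES_B = 0; EF_B = 14
ES_C = 0; EF_C = 5
ES_D = 0; EF_D = 5
ES_E = 0; EF_E = 11
ES_F = 5; EF_F = 5+12 = 17
ES_G = 12; EF_G = 12+7 = 19
ES_H = 12; EF_H = 12+9 = 21
ES_I = max(EF_B=14, EF_D=5, EF_E=11, EF_F=17, EF_G=19, EF_H=21) = 21; EF_I = 21+12 = 33
Expected project duration μ = 33 days. Critical path: A → H → I.

Backward pass:
LF_I = 33; LS_I = 33−12 = 21
LF_H = LS_I = 21; LS_H = 21−9 = 12
LF_G = LS_I = 21; LS_G = 21−7 = 14
LF_F = LS_I = 21; LS_F = 21−12 = 9
LF_E = LS_I = 21; LS_E = 21−11 = 10
LF_D = LS_I = 21; LS_D = 21−5 = 16
LF_C = LS_F = 9; LS_C = 9−5 = 4
LF_B = LS_I = 21; LS_B = 21−14 = 7
LF_A = min(LS_G=14, LS_H=12) = 12; LS_A = 12−12 = 0
Slack_E = LS_E − ES_E = 10 − 0 = 10

10 days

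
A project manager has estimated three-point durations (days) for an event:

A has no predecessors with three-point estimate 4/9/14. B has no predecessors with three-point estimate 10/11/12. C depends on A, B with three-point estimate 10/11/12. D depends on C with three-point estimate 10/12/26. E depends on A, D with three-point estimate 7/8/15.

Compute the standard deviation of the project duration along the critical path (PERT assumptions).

3.02 days

te_A = (4 + 4·9 + 14)/6 = 54/6 = 9; σ²_A = ((14−4)/6)² = 2.778
te_B = (10 + 4·11 + 12)/6 = 66/6 = 11; σ²_B = ((12−10)/6)² = 0.111
te_C = (10 + 4·11 + 12)/6 = 66/6 = 11; σ²_C = ((12−10)/6)² = 0.111
te_D = (10 + 4·12 + 26)/6 = 84/6 = 14; σ²_D = ((26−10)/6)² = 7.111
te_E = (7 + 4·8 + 15)/6 = 54/6 = 9; σ²_E = ((15−7)/6)² = 1.778

Forward pass:
ES_A = 0; EF_A = 9
ES_B = 0; EF_B = 11
ES_C = max(EF_A=9, EF_B=11) = 11; EF_C = 11+11 = 22
ES_D = 22; EF_D = 22+14 = 36
ES_E = max(EF_A=9, EF_D=36) = 36; EF_E = 36+9 = 45
Expected project duration μ = 45 days. Critical path: B → C → D → E.

Variance along critical path = 0.111 + 0.111 + 7.111 + 1.778 = 9.111
σ = √9.111 = 3.018 days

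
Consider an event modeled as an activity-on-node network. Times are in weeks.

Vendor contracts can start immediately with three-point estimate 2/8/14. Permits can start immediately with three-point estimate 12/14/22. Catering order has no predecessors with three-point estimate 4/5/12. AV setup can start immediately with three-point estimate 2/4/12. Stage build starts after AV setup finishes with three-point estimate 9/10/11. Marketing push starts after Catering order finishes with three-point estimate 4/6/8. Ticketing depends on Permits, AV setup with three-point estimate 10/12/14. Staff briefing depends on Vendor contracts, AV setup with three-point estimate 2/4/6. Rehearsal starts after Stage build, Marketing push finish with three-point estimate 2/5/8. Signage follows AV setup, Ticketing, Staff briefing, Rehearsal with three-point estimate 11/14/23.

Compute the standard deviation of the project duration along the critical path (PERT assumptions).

te_Vendor contracts = (2 + 4·8 + 14)/6 = 48/6 = 8; σ²_Vendor contracts = ((14−2)/6)² = 4.000
te_Permits = (12 + 4·14 + 22)/6 = 90/6 = 15; σ²_Permits = ((22−12)/6)² = 2.778
te_Catering order = (4 + 4·5 + 12)/6 = 36/6 = 6; σ²_Catering order = ((12−4)/6)² = 1.778
te_AV setup = (2 + 4·4 + 12)/6 = 30/6 = 5; σ²_AV setup = ((12−2)/6)² = 2.778
te_Stage build = (9 + 4·10 + 11)/6 = 60/6 = 10; σ²_Stage build = ((11−9)/6)² = 0.111
te_Marketing push = (4 + 4·6 + 8)/6 = 36/6 = 6; σ²_Marketing push = ((8−4)/6)² = 0.444
te_Ticketing = (10 + 4·12 + 14)/6 = 72/6 = 12; σ²_Ticketing = ((14−10)/6)² = 0.444
te_Staff briefing = (2 + 4·4 + 6)/6 = 24/6 = 4; σ²_Staff briefing = ((6−2)/6)² = 0.444
te_Rehearsal = (2 + 4·5 + 8)/6 = 30/6 = 5; σ²_Rehearsal = ((8−2)/6)² = 1.000
te_Signage = (11 + 4·14 + 23)/6 = 90/6 = 15; σ²_Signage = ((23−11)/6)² = 4.000

Forward pass:
ES_Vendor contracts = 0; EF_Vendor contracts = 8
ES_Permits = 0; EF_Permits = 15
ES_Catering order = 0; EF_Catering order = 6
ES_AV setup = 0; EF_AV setup = 5
ES_Stage build = 5; EF_Stage build = 5+10 = 15
ES_Marketing push = 6; EF_Marketing push = 6+6 = 12
ES_Ticketing = max(EF_Permits=15, EF_AV setup=5) = 15; EF_Ticketing = 15+12 = 27
ES_Staff briefing = max(EF_Vendor contracts=8, EF_AV setup=5) = 8; EF_Staff briefing = 8+4 = 12
ES_Rehearsal = max(EF_Stage build=15, EF_Marketing push=12) = 15; EF_Rehearsal = 15+5 = 20
ES_Signage = max(EF_AV setup=5, EF_Ticketing=27, EF_Staff briefing=12, EF_Rehearsal=20) = 27; EF_Signage = 27+15 = 42
Expected project duration μ = 42 weeks. Critical path: Permits → Ticketing → Signage.

Variance along critical path = 2.778 + 0.444 + 4.000 = 7.222
σ = √7.222 = 2.687 weeks

2.69 weeks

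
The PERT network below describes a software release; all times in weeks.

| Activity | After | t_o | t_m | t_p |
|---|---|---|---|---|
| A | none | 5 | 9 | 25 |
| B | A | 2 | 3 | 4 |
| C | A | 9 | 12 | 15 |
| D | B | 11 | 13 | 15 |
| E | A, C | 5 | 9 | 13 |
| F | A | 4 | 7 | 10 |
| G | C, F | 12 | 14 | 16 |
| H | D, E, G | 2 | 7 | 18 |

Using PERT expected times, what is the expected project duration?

45 weeks

te_A = (5 + 4·9 + 25)/6 = 66/6 = 11
te_B = (2 + 4·3 + 4)/6 = 18/6 = 3
te_C = (9 + 4·12 + 15)/6 = 72/6 = 12
te_D = (11 + 4·13 + 15)/6 = 78/6 = 13
te_E = (5 + 4·9 + 13)/6 = 54/6 = 9
te_F = (4 + 4·7 + 10)/6 = 42/6 = 7
te_G = (12 + 4·14 + 16)/6 = 84/6 = 14
te_H = (2 + 4·7 + 18)/6 = 48/6 = 8

Forward pass:
ES_A = 0; EF_A = 11
ES_B = 11; EF_B = 11+3 = 14
ES_C = 11; EF_C = 11+12 = 23
ES_D = 14; EF_D = 14+13 = 27
ES_E = max(EF_A=11, EF_C=23) = 23; EF_E = 23+9 = 32
ES_F = 11; EF_F = 11+7 = 18
ES_G = max(EF_C=23, EF_F=18) = 23; EF_G = 23+14 = 37
ES_H = max(EF_D=27, EF_E=32, EF_G=37) = 37; EF_H = 37+8 = 45
Expected project duration μ = 45 weeks. Critical path: A → C → G → H.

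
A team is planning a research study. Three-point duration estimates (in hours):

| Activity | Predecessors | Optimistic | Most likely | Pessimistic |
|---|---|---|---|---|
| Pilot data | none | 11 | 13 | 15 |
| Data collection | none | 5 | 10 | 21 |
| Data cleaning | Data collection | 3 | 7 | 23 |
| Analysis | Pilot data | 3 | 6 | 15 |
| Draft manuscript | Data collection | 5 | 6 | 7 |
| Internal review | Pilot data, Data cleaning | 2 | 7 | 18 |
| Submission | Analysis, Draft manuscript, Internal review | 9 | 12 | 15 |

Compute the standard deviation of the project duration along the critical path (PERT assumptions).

5.13 hours

te_Pilot data = (11 + 4·13 + 15)/6 = 78/6 = 13; σ²_Pilot data = ((15−11)/6)² = 0.444
te_Data collection = (5 + 4·10 + 21)/6 = 66/6 = 11; σ²_Data collection = ((21−5)/6)² = 7.111
te_Data cleaning = (3 + 4·7 + 23)/6 = 54/6 = 9; σ²_Data cleaning = ((23−3)/6)² = 11.111
te_Analysis = (3 + 4·6 + 15)/6 = 42/6 = 7; σ²_Analysis = ((15−3)/6)² = 4.000
te_Draft manuscript = (5 + 4·6 + 7)/6 = 36/6 = 6; σ²_Draft manuscript = ((7−5)/6)² = 0.111
te_Internal review = (2 + 4·7 + 18)/6 = 48/6 = 8; σ²_Internal review = ((18−2)/6)² = 7.111
te_Submission = (9 + 4·12 + 15)/6 = 72/6 = 12; σ²_Submission = ((15−9)/6)² = 1.000

Forward pass:
ES_Pilot data = 0; EF_Pilot data = 13
ES_Data collection = 0; EF_Data collection = 11
ES_Data cleaning = 11; EF_Data cleaning = 11+9 = 20
ES_Analysis = 13; EF_Analysis = 13+7 = 20
ES_Draft manuscript = 11; EF_Draft manuscript = 11+6 = 17
ES_Internal review = max(EF_Pilot data=13, EF_Data cleaning=20) = 20; EF_Internal review = 20+8 = 28
ES_Submission = max(EF_Analysis=20, EF_Draft manuscript=17, EF_Internal review=28) = 28; EF_Submission = 28+12 = 40
Expected project duration μ = 40 hours. Critical path: Data collection → Data cleaning → Internal review → Submission.

Variance along critical path = 7.111 + 11.111 + 7.111 + 1.000 = 26.333
σ = √26.333 = 5.132 hours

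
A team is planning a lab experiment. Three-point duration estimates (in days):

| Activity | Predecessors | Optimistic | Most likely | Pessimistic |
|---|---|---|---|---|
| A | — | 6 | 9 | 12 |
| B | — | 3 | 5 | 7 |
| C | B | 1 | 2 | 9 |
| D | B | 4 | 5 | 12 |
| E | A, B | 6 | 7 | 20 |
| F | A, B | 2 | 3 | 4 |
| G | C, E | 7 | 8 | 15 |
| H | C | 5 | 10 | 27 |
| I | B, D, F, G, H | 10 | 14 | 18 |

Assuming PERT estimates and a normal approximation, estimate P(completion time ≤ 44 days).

te_A = (6 + 4·9 + 12)/6 = 54/6 = 9; σ²_A = ((12−6)/6)² = 1.000
te_B = (3 + 4·5 + 7)/6 = 30/6 = 5; σ²_B = ((7−3)/6)² = 0.444
te_C = (1 + 4·2 + 9)/6 = 18/6 = 3; σ²_C = ((9−1)/6)² = 1.778
te_D = (4 + 4·5 + 12)/6 = 36/6 = 6; σ²_D = ((12−4)/6)² = 1.778
te_E = (6 + 4·7 + 20)/6 = 54/6 = 9; σ²_E = ((20−6)/6)² = 5.444
te_F = (2 + 4·3 + 4)/6 = 18/6 = 3; σ²_F = ((4−2)/6)² = 0.111
te_G = (7 + 4·8 + 15)/6 = 54/6 = 9; σ²_G = ((15−7)/6)² = 1.778
te_H = (5 + 4·10 + 27)/6 = 72/6 = 12; σ²_H = ((27−5)/6)² = 13.444
te_I = (10 + 4·14 + 18)/6 = 84/6 = 14; σ²_I = ((18−10)/6)² = 1.778

Forward pass:
ES_A = 0; EF_A = 9
ES_B = 0; EF_B = 5
ES_C = 5; EF_C = 5+3 = 8
ES_D = 5; EF_D = 5+6 = 11
ES_E = max(EF_A=9, EF_B=5) = 9; EF_E = 9+9 = 18
ES_F = max(EF_A=9, EF_B=5) = 9; EF_F = 9+3 = 12
ES_G = max(EF_C=8, EF_E=18) = 18; EF_G = 18+9 = 27
ES_H = 8; EF_H = 8+12 = 20
ES_I = max(EF_B=5, EF_D=11, EF_F=12, EF_G=27, EF_H=20) = 27; EF_I = 27+14 = 41
Expected project duration μ = 41 days. Critical path: A → E → G → I.

Variance along critical path = 1.000 + 5.444 + 1.778 + 1.778 = 10.000; σ = √10.000 = 3.162 days.
Z = (44 − 41) / 3.162 = 0.949
P(T ≤ 44) = Φ(0.949) ≈ 0.829

0.829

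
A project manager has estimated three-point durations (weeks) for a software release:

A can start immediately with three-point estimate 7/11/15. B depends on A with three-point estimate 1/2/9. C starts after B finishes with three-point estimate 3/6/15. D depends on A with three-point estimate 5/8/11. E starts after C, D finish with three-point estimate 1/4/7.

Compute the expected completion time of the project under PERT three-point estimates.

25 weeks

te_A = (7 + 4·11 + 15)/6 = 66/6 = 11
te_B = (1 + 4·2 + 9)/6 = 18/6 = 3
te_C = (3 + 4·6 + 15)/6 = 42/6 = 7
te_D = (5 + 4·8 + 11)/6 = 48/6 = 8
te_E = (1 + 4·4 + 7)/6 = 24/6 = 4

Forward pass:
ES_A = 0; EF_A = 11
ES_B = 11; EF_B = 11+3 = 14
ES_C = 14; EF_C = 14+7 = 21
ES_D = 11; EF_D = 11+8 = 19
ES_E = max(EF_C=21, EF_D=19) = 21; EF_E = 21+4 = 25
Expected project duration μ = 25 weeks. Critical path: A → B → C → E.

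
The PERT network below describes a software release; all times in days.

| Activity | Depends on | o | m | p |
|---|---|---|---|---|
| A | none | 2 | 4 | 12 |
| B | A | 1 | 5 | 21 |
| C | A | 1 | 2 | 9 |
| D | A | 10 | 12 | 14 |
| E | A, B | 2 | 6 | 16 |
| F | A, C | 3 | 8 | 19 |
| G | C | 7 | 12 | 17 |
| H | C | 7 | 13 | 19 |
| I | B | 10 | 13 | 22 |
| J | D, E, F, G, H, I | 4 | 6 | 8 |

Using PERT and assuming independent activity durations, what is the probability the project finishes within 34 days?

te_A = (2 + 4·4 + 12)/6 = 30/6 = 5; σ²_A = ((12−2)/6)² = 2.778
te_B = (1 + 4·5 + 21)/6 = 42/6 = 7; σ²_B = ((21−1)/6)² = 11.111
te_C = (1 + 4·2 + 9)/6 = 18/6 = 3; σ²_C = ((9−1)/6)² = 1.778
te_D = (10 + 4·12 + 14)/6 = 72/6 = 12; σ²_D = ((14−10)/6)² = 0.444
te_E = (2 + 4·6 + 16)/6 = 42/6 = 7; σ²_E = ((16−2)/6)² = 5.444
te_F = (3 + 4·8 + 19)/6 = 54/6 = 9; σ²_F = ((19−3)/6)² = 7.111
te_G = (7 + 4·12 + 17)/6 = 72/6 = 12; σ²_G = ((17−7)/6)² = 2.778
te_H = (7 + 4·13 + 19)/6 = 78/6 = 13; σ²_H = ((19−7)/6)² = 4.000
te_I = (10 + 4·13 + 22)/6 = 84/6 = 14; σ²_I = ((22−10)/6)² = 4.000
te_J = (4 + 4·6 + 8)/6 = 36/6 = 6; σ²_J = ((8−4)/6)² = 0.444

Forward pass:
ES_A = 0; EF_A = 5
ES_B = 5; EF_B = 5+7 = 12
ES_C = 5; EF_C = 5+3 = 8
ES_D = 5; EF_D = 5+12 = 17
ES_E = max(EF_A=5, EF_B=12) = 12; EF_E = 12+7 = 19
ES_F = max(EF_A=5, EF_C=8) = 8; EF_F = 8+9 = 17
ES_G = 8; EF_G = 8+12 = 20
ES_H = 8; EF_H = 8+13 = 21
ES_I = 12; EF_I = 12+14 = 26
ES_J = max(EF_D=17, EF_E=19, EF_F=17, EF_G=20, EF_H=21, EF_I=26) = 26; EF_J = 26+6 = 32
Expected project duration μ = 32 days. Critical path: A → B → I → J.

Variance along critical path = 2.778 + 11.111 + 4.000 + 0.444 = 18.333; σ = √18.333 = 4.282 days.
Z = (34 − 32) / 4.282 = 0.467
P(T ≤ 34) = Φ(0.467) ≈ 0.680

0.680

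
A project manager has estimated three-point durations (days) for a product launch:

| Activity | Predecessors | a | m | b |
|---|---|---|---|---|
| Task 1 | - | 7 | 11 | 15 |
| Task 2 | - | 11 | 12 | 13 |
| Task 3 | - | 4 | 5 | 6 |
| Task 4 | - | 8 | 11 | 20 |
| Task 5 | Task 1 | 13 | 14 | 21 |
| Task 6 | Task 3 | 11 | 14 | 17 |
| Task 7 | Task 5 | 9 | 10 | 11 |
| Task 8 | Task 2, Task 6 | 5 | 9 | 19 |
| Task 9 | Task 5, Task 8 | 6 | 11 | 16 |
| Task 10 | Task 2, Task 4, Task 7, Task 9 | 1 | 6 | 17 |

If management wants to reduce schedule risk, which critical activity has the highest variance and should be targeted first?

te_Task 1 = (7 + 4·11 + 15)/6 = 66/6 = 11; σ²_Task 1 = ((15−7)/6)² = 1.778
te_Task 2 = (11 + 4·12 + 13)/6 = 72/6 = 12; σ²_Task 2 = ((13−11)/6)² = 0.111
te_Task 3 = (4 + 4·5 + 6)/6 = 30/6 = 5; σ²_Task 3 = ((6−4)/6)² = 0.111
te_Task 4 = (8 + 4·11 + 20)/6 = 72/6 = 12; σ²_Task 4 = ((20−8)/6)² = 4.000
te_Task 5 = (13 + 4·14 + 21)/6 = 90/6 = 15; σ²_Task 5 = ((21−13)/6)² = 1.778
te_Task 6 = (11 + 4·14 + 17)/6 = 84/6 = 14; σ²_Task 6 = ((17−11)/6)² = 1.000
te_Task 7 = (9 + 4·10 + 11)/6 = 60/6 = 10; σ²_Task 7 = ((11−9)/6)² = 0.111
te_Task 8 = (5 + 4·9 + 19)/6 = 60/6 = 10; σ²_Task 8 = ((19−5)/6)² = 5.444
te_Task 9 = (6 + 4·11 + 16)/6 = 66/6 = 11; σ²_Task 9 = ((16−6)/6)² = 2.778
te_Task 10 = (1 + 4·6 + 17)/6 = 42/6 = 7; σ²_Task 10 = ((17−1)/6)² = 7.111

Forward pass:
ES_Task 1 = 0; EF_Task 1 = 11
ES_Task 2 = 0; EF_Task 2 = 12
ES_Task 3 = 0; EF_Task 3 = 5
ES_Task 4 = 0; EF_Task 4 = 12
ES_Task 5 = 11; EF_Task 5 = 11+15 = 26
ES_Task 6 = 5; EF_Task 6 = 5+14 = 19
ES_Task 7 = 26; EF_Task 7 = 26+10 = 36
ES_Task 8 = max(EF_Task 2=12, EF_Task 6=19) = 19; EF_Task 8 = 19+10 = 29
ES_Task 9 = max(EF_Task 5=26, EF_Task 8=29) = 29; EF_Task 9 = 29+11 = 40
ES_Task 10 = max(EF_Task 2=12, EF_Task 4=12, EF_Task 7=36, EF_Task 9=40) = 40; EF_Task 10 = 40+7 = 47
Expected project duration μ = 47 days. Critical path: Task 3 → Task 6 → Task 8 → Task 9 → Task 10.

Variances on critical path: σ²_Task 3=0.111, σ²_Task 6=1.000, σ²_Task 8=5.444, σ²_Task 9=2.778, σ²_Task 10=7.111.
Largest is σ²_Task 10 = 7.111.

Task 10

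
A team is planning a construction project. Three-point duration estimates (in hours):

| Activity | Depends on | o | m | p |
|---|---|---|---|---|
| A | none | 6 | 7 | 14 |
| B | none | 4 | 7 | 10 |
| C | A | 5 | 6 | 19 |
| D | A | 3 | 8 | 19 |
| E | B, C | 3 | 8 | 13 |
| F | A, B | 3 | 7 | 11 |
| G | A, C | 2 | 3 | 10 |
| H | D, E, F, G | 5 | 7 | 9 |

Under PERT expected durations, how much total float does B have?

te_A = (6 + 4·7 + 14)/6 = 48/6 = 8
te_B = (4 + 4·7 + 10)/6 = 42/6 = 7
te_C = (5 + 4·6 + 19)/6 = 48/6 = 8
te_D = (3 + 4·8 + 19)/6 = 54/6 = 9
te_E = (3 + 4·8 + 13)/6 = 48/6 = 8
te_F = (3 + 4·7 + 11)/6 = 42/6 = 7
te_G = (2 + 4·3 + 10)/6 = 24/6 = 4
te_H = (5 + 4·7 + 9)/6 = 42/6 = 7

Forward pass:
ES_A = 0; EF_A = 8
ES_B = 0; EF_B = 7
ES_C = 8; EF_C = 8+8 = 16
ES_D = 8; EF_D = 8+9 = 17
ES_E = max(EF_B=7, EF_C=16) = 16; EF_E = 16+8 = 24
ES_F = max(EF_A=8, EF_B=7) = 8; EF_F = 8+7 = 15
ES_G = max(EF_A=8, EF_C=16) = 16; EF_G = 16+4 = 20
ES_H = max(EF_D=17, EF_E=24, EF_F=15, EF_G=20) = 24; EF_H = 24+7 = 31
Expected project duration μ = 31 hours. Critical path: A → C → E → H.

Backward pass:
LF_H = 31; LS_H = 31−7 = 24
LF_G = LS_H = 24; LS_G = 24−4 = 20
LF_F = LS_H = 24; LS_F = 24−7 = 17
LF_E = LS_H = 24; LS_E = 24−8 = 16
LF_D = LS_H = 24; LS_D = 24−9 = 15
LF_C = min(LS_E=16, LS_G=20) = 16; LS_C = 16−8 = 8
LF_B = min(LS_E=16, LS_F=17) = 16; LS_B = 16−7 = 9
LF_A = min(LS_C=8, LS_D=15, LS_F=17, LS_G=20) = 8; LS_A = 8−8 = 0
Slack_B = LS_B − ES_B = 9 − 0 = 9

9 hours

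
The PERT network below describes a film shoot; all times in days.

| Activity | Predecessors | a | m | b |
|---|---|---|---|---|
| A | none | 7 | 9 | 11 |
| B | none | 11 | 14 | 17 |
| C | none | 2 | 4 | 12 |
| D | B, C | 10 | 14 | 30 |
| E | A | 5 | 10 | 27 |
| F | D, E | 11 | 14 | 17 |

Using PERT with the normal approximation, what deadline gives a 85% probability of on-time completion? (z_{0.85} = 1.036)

47.8 days

te_A = (7 + 4·9 + 11)/6 = 54/6 = 9; σ²_A = ((11−7)/6)² = 0.444
te_B = (11 + 4·14 + 17)/6 = 84/6 = 14; σ²_B = ((17−11)/6)² = 1.000
te_C = (2 + 4·4 + 12)/6 = 30/6 = 5; σ²_C = ((12−2)/6)² = 2.778
te_D = (10 + 4·14 + 30)/6 = 96/6 = 16; σ²_D = ((30−10)/6)² = 11.111
te_E = (5 + 4·10 + 27)/6 = 72/6 = 12; σ²_E = ((27−5)/6)² = 13.444
te_F = (11 + 4·14 + 17)/6 = 84/6 = 14; σ²_F = ((17−11)/6)² = 1.000

Forward pass:
ES_A = 0; EF_A = 9
ES_B = 0; EF_B = 14
ES_C = 0; EF_C = 5
ES_D = max(EF_B=14, EF_C=5) = 14; EF_D = 14+16 = 30
ES_E = 9; EF_E = 9+12 = 21
ES_F = max(EF_D=30, EF_E=21) = 30; EF_F = 30+14 = 44
Expected project duration μ = 44 days. Critical path: B → D → F.

Variance along critical path = 1.000 + 11.111 + 1.000 = 13.111; σ = 3.621 days.
D = μ + z·σ = 44 + 1.036·3.621 = 47.8 days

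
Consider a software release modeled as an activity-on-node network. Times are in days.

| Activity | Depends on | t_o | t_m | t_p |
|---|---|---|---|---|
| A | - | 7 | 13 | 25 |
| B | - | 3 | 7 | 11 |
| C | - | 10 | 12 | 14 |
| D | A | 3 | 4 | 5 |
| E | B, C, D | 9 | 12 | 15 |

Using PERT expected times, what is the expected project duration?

te_A = (7 + 4·13 + 25)/6 = 84/6 = 14
te_B = (3 + 4·7 + 11)/6 = 42/6 = 7
te_C = (10 + 4·12 + 14)/6 = 72/6 = 12
te_D = (3 + 4·4 + 5)/6 = 24/6 = 4
te_E = (9 + 4·12 + 15)/6 = 72/6 = 12

Forward pass:
ES_A = 0; EF_A = 14
ES_B = 0; EF_B = 7
ES_C = 0; EF_C = 12
ES_D = 14; EF_D = 14+4 = 18
ES_E = max(EF_B=7, EF_C=12, EF_D=18) = 18; EF_E = 18+12 = 30
Expected project duration μ = 30 days. Critical path: A → D → E.

30 days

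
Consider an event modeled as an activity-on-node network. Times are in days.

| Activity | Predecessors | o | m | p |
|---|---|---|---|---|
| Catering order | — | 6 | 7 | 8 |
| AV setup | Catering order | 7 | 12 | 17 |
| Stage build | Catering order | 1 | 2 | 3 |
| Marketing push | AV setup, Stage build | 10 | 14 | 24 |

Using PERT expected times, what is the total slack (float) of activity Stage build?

10 days

te_Catering order = (6 + 4·7 + 8)/6 = 42/6 = 7
te_AV setup = (7 + 4·12 + 17)/6 = 72/6 = 12
te_Stage build = (1 + 4·2 + 3)/6 = 12/6 = 2
te_Marketing push = (10 + 4·14 + 24)/6 = 90/6 = 15

Forward pass:
ES_Catering order = 0; EF_Catering order = 7
ES_AV setup = 7; EF_AV setup = 7+12 = 19
ES_Stage build = 7; EF_Stage build = 7+2 = 9
ES_Marketing push = max(EF_AV setup=19, EF_Stage build=9) = 19; EF_Marketing push = 19+15 = 34
Expected project duration μ = 34 days. Critical path: Catering order → AV setup → Marketing push.

Backward pass:
LF_Marketing push = 34; LS_Marketing push = 34−15 = 19
LF_Stage build = LS_Marketing push = 19; LS_Stage build = 19−2 = 17
LF_AV setup = LS_Marketing push = 19; LS_AV setup = 19−12 = 7
LF_Catering order = min(LS_AV setup=7, LS_Stage build=17) = 7; LS_Catering order = 7−7 = 0
Slack_Stage build = LS_Stage build − ES_Stage build = 17 − 7 = 10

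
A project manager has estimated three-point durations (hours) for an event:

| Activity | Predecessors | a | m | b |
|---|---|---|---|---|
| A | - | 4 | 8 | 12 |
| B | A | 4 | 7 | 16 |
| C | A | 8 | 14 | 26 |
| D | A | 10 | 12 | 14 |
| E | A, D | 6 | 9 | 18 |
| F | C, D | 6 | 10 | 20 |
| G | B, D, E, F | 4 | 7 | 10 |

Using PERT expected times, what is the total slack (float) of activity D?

3 hours

te_A = (4 + 4·8 + 12)/6 = 48/6 = 8
te_B = (4 + 4·7 + 16)/6 = 48/6 = 8
te_C = (8 + 4·14 + 26)/6 = 90/6 = 15
te_D = (10 + 4·12 + 14)/6 = 72/6 = 12
te_E = (6 + 4·9 + 18)/6 = 60/6 = 10
te_F = (6 + 4·10 + 20)/6 = 66/6 = 11
te_G = (4 + 4·7 + 10)/6 = 42/6 = 7

Forward pass:
ES_A = 0; EF_A = 8
ES_B = 8; EF_B = 8+8 = 16
ES_C = 8; EF_C = 8+15 = 23
ES_D = 8; EF_D = 8+12 = 20
ES_E = max(EF_A=8, EF_D=20) = 20; EF_E = 20+10 = 30
ES_F = max(EF_C=23, EF_D=20) = 23; EF_F = 23+11 = 34
ES_G = max(EF_B=16, EF_D=20, EF_E=30, EF_F=34) = 34; EF_G = 34+7 = 41
Expected project duration μ = 41 hours. Critical path: A → C → F → G.

Backward pass:
LF_G = 41; LS_G = 41−7 = 34
LF_F = LS_G = 34; LS_F = 34−11 = 23
LF_E = LS_G = 34; LS_E = 34−10 = 24
LF_D = min(LS_E=24, LS_F=23, LS_G=34) = 23; LS_D = 23−12 = 11
LF_C = LS_F = 23; LS_C = 23−15 = 8
LF_B = LS_G = 34; LS_B = 34−8 = 26
LF_A = min(LS_B=26, LS_C=8, LS_D=11, LS_E=24) = 8; LS_A = 8−8 = 0
Slack_D = LS_D − ES_D = 11 − 8 = 3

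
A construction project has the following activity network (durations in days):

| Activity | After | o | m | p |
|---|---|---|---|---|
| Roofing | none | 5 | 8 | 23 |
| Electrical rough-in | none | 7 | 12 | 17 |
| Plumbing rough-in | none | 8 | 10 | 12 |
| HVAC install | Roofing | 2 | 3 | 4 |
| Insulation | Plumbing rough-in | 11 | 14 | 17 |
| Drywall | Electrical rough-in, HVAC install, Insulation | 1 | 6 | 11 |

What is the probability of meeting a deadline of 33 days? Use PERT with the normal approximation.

0.928

te_Roofing = (5 + 4·8 + 23)/6 = 60/6 = 10; σ²_Roofing = ((23−5)/6)² = 9.000
te_Electrical rough-in = (7 + 4·12 + 17)/6 = 72/6 = 12; σ²_Electrical rough-in = ((17−7)/6)² = 2.778
te_Plumbing rough-in = (8 + 4·10 + 12)/6 = 60/6 = 10; σ²_Plumbing rough-in = ((12−8)/6)² = 0.444
te_HVAC install = (2 + 4·3 + 4)/6 = 18/6 = 3; σ²_HVAC install = ((4−2)/6)² = 0.111
te_Insulation = (11 + 4·14 + 17)/6 = 84/6 = 14; σ²_Insulation = ((17−11)/6)² = 1.000
te_Drywall = (1 + 4·6 + 11)/6 = 36/6 = 6; σ²_Drywall = ((11−1)/6)² = 2.778

Forward pass:
ES_Roofing = 0; EF_Roofing = 10
ES_Electrical rough-in = 0; EF_Electrical rough-in = 12
ES_Plumbing rough-in = 0; EF_Plumbing rough-in = 10
ES_HVAC install = 10; EF_HVAC install = 10+3 = 13
ES_Insulation = 10; EF_Insulation = 10+14 = 24
ES_Drywall = max(EF_Electrical rough-in=12, EF_HVAC install=13, EF_Insulation=24) = 24; EF_Drywall = 24+6 = 30
Expected project duration μ = 30 days. Critical path: Plumbing rough-in → Insulation → Drywall.

Variance along critical path = 0.444 + 1.000 + 2.778 = 4.222; σ = √4.222 = 2.055 days.
Z = (33 − 30) / 2.055 = 1.460
P(T ≤ 33) = Φ(1.460) ≈ 0.928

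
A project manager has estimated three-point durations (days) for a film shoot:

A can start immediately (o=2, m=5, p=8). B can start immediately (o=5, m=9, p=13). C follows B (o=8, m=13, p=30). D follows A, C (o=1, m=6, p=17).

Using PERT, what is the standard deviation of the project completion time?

4.73 days

te_A = (2 + 4·5 + 8)/6 = 30/6 = 5; σ²_A = ((8−2)/6)² = 1.000
te_B = (5 + 4·9 + 13)/6 = 54/6 = 9; σ²_B = ((13−5)/6)² = 1.778
te_C = (8 + 4·13 + 30)/6 = 90/6 = 15; σ²_C = ((30−8)/6)² = 13.444
te_D = (1 + 4·6 + 17)/6 = 42/6 = 7; σ²_D = ((17−1)/6)² = 7.111

Forward pass:
ES_A = 0; EF_A = 5
ES_B = 0; EF_B = 9
ES_C = 9; EF_C = 9+15 = 24
ES_D = max(EF_A=5, EF_C=24) = 24; EF_D = 24+7 = 31
Expected project duration μ = 31 days. Critical path: B → C → D.

Variance along critical path = 1.778 + 13.444 + 7.111 = 22.333
σ = √22.333 = 4.726 days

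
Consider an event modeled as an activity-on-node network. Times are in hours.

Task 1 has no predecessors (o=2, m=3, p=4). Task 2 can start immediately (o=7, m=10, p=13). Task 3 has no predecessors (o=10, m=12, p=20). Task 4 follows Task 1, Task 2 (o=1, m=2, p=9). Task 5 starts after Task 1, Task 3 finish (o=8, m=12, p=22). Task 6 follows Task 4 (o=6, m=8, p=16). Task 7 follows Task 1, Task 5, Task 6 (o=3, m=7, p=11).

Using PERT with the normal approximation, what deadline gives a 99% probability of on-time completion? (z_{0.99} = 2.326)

40.4 hours

te_Task 1 = (2 + 4·3 + 4)/6 = 18/6 = 3; σ²_Task 1 = ((4−2)/6)² = 0.111
te_Task 2 = (7 + 4·10 + 13)/6 = 60/6 = 10; σ²_Task 2 = ((13−7)/6)² = 1.000
te_Task 3 = (10 + 4·12 + 20)/6 = 78/6 = 13; σ²_Task 3 = ((20−10)/6)² = 2.778
te_Task 4 = (1 + 4·2 + 9)/6 = 18/6 = 3; σ²_Task 4 = ((9−1)/6)² = 1.778
te_Task 5 = (8 + 4·12 + 22)/6 = 78/6 = 13; σ²_Task 5 = ((22−8)/6)² = 5.444
te_Task 6 = (6 + 4·8 + 16)/6 = 54/6 = 9; σ²_Task 6 = ((16−6)/6)² = 2.778
te_Task 7 = (3 + 4·7 + 11)/6 = 42/6 = 7; σ²_Task 7 = ((11−3)/6)² = 1.778

Forward pass:
ES_Task 1 = 0; EF_Task 1 = 3
ES_Task 2 = 0; EF_Task 2 = 10
ES_Task 3 = 0; EF_Task 3 = 13
ES_Task 4 = max(EF_Task 1=3, EF_Task 2=10) = 10; EF_Task 4 = 10+3 = 13
ES_Task 5 = max(EF_Task 1=3, EF_Task 3=13) = 13; EF_Task 5 = 13+13 = 26
ES_Task 6 = 13; EF_Task 6 = 13+9 = 22
ES_Task 7 = max(EF_Task 1=3, EF_Task 5=26, EF_Task 6=22) = 26; EF_Task 7 = 26+7 = 33
Expected project duration μ = 33 hours. Critical path: Task 3 → Task 5 → Task 7.

Variance along critical path = 2.778 + 5.444 + 1.778 = 10.000; σ = 3.162 hours.
D = μ + z·σ = 33 + 2.326·3.162 = 40.4 hours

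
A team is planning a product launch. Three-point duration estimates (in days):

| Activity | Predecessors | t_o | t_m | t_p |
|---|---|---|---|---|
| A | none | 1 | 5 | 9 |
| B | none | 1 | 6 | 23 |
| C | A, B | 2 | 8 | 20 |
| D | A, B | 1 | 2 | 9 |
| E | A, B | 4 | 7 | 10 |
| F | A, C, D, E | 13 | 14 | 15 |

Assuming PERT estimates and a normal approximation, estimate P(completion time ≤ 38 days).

te_A = (1 + 4·5 + 9)/6 = 30/6 = 5; σ²_A = ((9−1)/6)² = 1.778
te_B = (1 + 4·6 + 23)/6 = 48/6 = 8; σ²_B = ((23−1)/6)² = 13.444
te_C = (2 + 4·8 + 20)/6 = 54/6 = 9; σ²_C = ((20−2)/6)² = 9.000
te_D = (1 + 4·2 + 9)/6 = 18/6 = 3; σ²_D = ((9−1)/6)² = 1.778
te_E = (4 + 4·7 + 10)/6 = 42/6 = 7; σ²_E = ((10−4)/6)² = 1.000
te_F = (13 + 4·14 + 15)/6 = 84/6 = 14; σ²_F = ((15−13)/6)² = 0.111

Forward pass:
ES_A = 0; EF_A = 5
ES_B = 0; EF_B = 8
ES_C = max(EF_A=5, EF_B=8) = 8; EF_C = 8+9 = 17
ES_D = max(EF_A=5, EF_B=8) = 8; EF_D = 8+3 = 11
ES_E = max(EF_A=5, EF_B=8) = 8; EF_E = 8+7 = 15
ES_F = max(EF_A=5, EF_C=17, EF_D=11, EF_E=15) = 17; EF_F = 17+14 = 31
Expected project duration μ = 31 days. Critical path: B → C → F.

Variance along critical path = 13.444 + 9.000 + 0.111 = 22.556; σ = √22.556 = 4.749 days.
Z = (38 − 31) / 4.749 = 1.474
P(T ≤ 38) = Φ(1.474) ≈ 0.930

0.930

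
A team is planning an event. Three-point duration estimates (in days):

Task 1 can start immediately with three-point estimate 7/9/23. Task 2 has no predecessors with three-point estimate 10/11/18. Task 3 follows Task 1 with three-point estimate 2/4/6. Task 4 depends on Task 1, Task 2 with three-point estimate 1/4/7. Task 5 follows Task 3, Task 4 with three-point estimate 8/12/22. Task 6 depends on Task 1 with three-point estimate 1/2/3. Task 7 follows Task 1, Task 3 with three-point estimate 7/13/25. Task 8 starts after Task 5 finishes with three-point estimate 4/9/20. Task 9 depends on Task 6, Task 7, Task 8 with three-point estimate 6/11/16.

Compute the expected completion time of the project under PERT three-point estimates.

te_Task 1 = (7 + 4·9 + 23)/6 = 66/6 = 11
te_Task 2 = (10 + 4·11 + 18)/6 = 72/6 = 12
te_Task 3 = (2 + 4·4 + 6)/6 = 24/6 = 4
te_Task 4 = (1 + 4·4 + 7)/6 = 24/6 = 4
te_Task 5 = (8 + 4·12 + 22)/6 = 78/6 = 13
te_Task 6 = (1 + 4·2 + 3)/6 = 12/6 = 2
te_Task 7 = (7 + 4·13 + 25)/6 = 84/6 = 14
te_Task 8 = (4 + 4·9 + 20)/6 = 60/6 = 10
te_Task 9 = (6 + 4·11 + 16)/6 = 66/6 = 11

Forward pass:
ES_Task 1 = 0; EF_Task 1 = 11
ES_Task 2 = 0; EF_Task 2 = 12
ES_Task 3 = 11; EF_Task 3 = 11+4 = 15
ES_Task 4 = max(EF_Task 1=11, EF_Task 2=12) = 12; EF_Task 4 = 12+4 = 16
ES_Task 5 = max(EF_Task 3=15, EF_Task 4=16) = 16; EF_Task 5 = 16+13 = 29
ES_Task 6 = 11; EF_Task 6 = 11+2 = 13
ES_Task 7 = max(EF_Task 1=11, EF_Task 3=15) = 15; EF_Task 7 = 15+14 = 29
ES_Task 8 = 29; EF_Task 8 = 29+10 = 39
ES_Task 9 = max(EF_Task 6=13, EF_Task 7=29, EF_Task 8=39) = 39; EF_Task 9 = 39+11 = 50
Expected project duration μ = 50 days. Critical path: Task 2 → Task 4 → Task 5 → Task 8 → Task 9.

50 days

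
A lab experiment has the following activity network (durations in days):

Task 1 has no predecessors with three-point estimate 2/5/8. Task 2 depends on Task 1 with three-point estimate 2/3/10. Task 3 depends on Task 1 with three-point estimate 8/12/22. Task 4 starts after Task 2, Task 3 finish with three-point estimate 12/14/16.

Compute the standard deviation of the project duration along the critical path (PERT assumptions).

te_Task 1 = (2 + 4·5 + 8)/6 = 30/6 = 5; σ²_Task 1 = ((8−2)/6)² = 1.000
te_Task 2 = (2 + 4·3 + 10)/6 = 24/6 = 4; σ²_Task 2 = ((10−2)/6)² = 1.778
te_Task 3 = (8 + 4·12 + 22)/6 = 78/6 = 13; σ²_Task 3 = ((22−8)/6)² = 5.444
te_Task 4 = (12 + 4·14 + 16)/6 = 84/6 = 14; σ²_Task 4 = ((16−12)/6)² = 0.444

Forward pass:
ES_Task 1 = 0; EF_Task 1 = 5
ES_Task 2 = 5; EF_Task 2 = 5+4 = 9
ES_Task 3 = 5; EF_Task 3 = 5+13 = 18
ES_Task 4 = max(EF_Task 2=9, EF_Task 3=18) = 18; EF_Task 4 = 18+14 = 32
Expected project duration μ = 32 days. Critical path: Task 1 → Task 3 → Task 4.

Variance along critical path = 1.000 + 5.444 + 0.444 = 6.889
σ = √6.889 = 2.625 days

2.62 days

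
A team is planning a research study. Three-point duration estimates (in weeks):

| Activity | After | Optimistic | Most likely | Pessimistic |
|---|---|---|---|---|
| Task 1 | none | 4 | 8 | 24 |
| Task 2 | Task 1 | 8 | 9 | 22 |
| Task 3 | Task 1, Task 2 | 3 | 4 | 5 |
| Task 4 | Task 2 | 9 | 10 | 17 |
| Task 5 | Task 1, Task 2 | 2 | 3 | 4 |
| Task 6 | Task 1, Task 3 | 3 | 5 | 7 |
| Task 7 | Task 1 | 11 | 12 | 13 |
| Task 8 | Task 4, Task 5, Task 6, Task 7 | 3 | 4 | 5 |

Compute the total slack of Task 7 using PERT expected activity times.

te_Task 1 = (4 + 4·8 + 24)/6 = 60/6 = 10
te_Task 2 = (8 + 4·9 + 22)/6 = 66/6 = 11
te_Task 3 = (3 + 4·4 + 5)/6 = 24/6 = 4
te_Task 4 = (9 + 4·10 + 17)/6 = 66/6 = 11
te_Task 5 = (2 + 4·3 + 4)/6 = 18/6 = 3
te_Task 6 = (3 + 4·5 + 7)/6 = 30/6 = 5
te_Task 7 = (11 + 4·12 + 13)/6 = 72/6 = 12
te_Task 8 = (3 + 4·4 + 5)/6 = 24/6 = 4

Forward pass:
ES_Task 1 = 0; EF_Task 1 = 10
ES_Task 2 = 10; EF_Task 2 = 10+11 = 21
ES_Task 3 = max(EF_Task 1=10, EF_Task 2=21) = 21; EF_Task 3 = 21+4 = 25
ES_Task 4 = 21; EF_Task 4 = 21+11 = 32
ES_Task 5 = max(EF_Task 1=10, EF_Task 2=21) = 21; EF_Task 5 = 21+3 = 24
ES_Task 6 = max(EF_Task 1=10, EF_Task 3=25) = 25; EF_Task 6 = 25+5 = 30
ES_Task 7 = 10; EF_Task 7 = 10+12 = 22
ES_Task 8 = max(EF_Task 4=32, EF_Task 5=24, EF_Task 6=30, EF_Task 7=22) = 32; EF_Task 8 = 32+4 = 36
Expected project duration μ = 36 weeks. Critical path: Task 1 → Task 2 → Task 4 → Task 8.

Backward pass:
LF_Task 8 = 36; LS_Task 8 = 36−4 = 32
LF_Task 7 = LS_Task 8 = 32; LS_Task 7 = 32−12 = 20
LF_Task 6 = LS_Task 8 = 32; LS_Task 6 = 32−5 = 27
LF_Task 5 = LS_Task 8 = 32; LS_Task 5 = 32−3 = 29
LF_Task 4 = LS_Task 8 = 32; LS_Task 4 = 32−11 = 21
LF_Task 3 = LS_Task 6 = 27; LS_Task 3 = 27−4 = 23
LF_Task 2 = min(LS_Task 3=23, LS_Task 4=21, LS_Task 5=29) = 21; LS_Task 2 = 21−11 = 10
LF_Task 1 = min(LS_Task 2=10, LS_Task 3=23, LS_Task 5=29, LS_Task 6=27, LS_Task 7=20) = 10; LS_Task 1 = 10−10 = 0
Slack_Task 7 = LS_Task 7 − ES_Task 7 = 20 − 10 = 10

10 weeks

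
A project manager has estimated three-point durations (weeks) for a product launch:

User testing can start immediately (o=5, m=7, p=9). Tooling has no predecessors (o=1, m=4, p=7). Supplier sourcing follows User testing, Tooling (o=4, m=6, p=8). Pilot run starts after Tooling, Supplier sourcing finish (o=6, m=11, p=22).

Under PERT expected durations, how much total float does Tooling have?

te_User testing = (5 + 4·7 + 9)/6 = 42/6 = 7
te_Tooling = (1 + 4·4 + 7)/6 = 24/6 = 4
te_Supplier sourcing = (4 + 4·6 + 8)/6 = 36/6 = 6
te_Pilot run = (6 + 4·11 + 22)/6 = 72/6 = 12

Forward pass:
ES_User testing = 0; EF_User testing = 7
ES_Tooling = 0; EF_Tooling = 4
ES_Supplier sourcing = max(EF_User testing=7, EF_Tooling=4) = 7; EF_Supplier sourcing = 7+6 = 13
ES_Pilot run = max(EF_Tooling=4, EF_Supplier sourcing=13) = 13; EF_Pilot run = 13+12 = 25
Expected project duration μ = 25 weeks. Critical path: User testing → Supplier sourcing → Pilot run.

Backward pass:
LF_Pilot run = 25; LS_Pilot run = 25−12 = 13
LF_Supplier sourcing = LS_Pilot run = 13; LS_Supplier sourcing = 13−6 = 7
LF_Tooling = min(LS_Supplier sourcing=7, LS_Pilot run=13) = 7; LS_Tooling = 7−4 = 3
LF_User testing = LS_Supplier sourcing = 7; LS_User testing = 7−7 = 0
Slack_Tooling = LS_Tooling − ES_Tooling = 3 − 0 = 3

3 weeks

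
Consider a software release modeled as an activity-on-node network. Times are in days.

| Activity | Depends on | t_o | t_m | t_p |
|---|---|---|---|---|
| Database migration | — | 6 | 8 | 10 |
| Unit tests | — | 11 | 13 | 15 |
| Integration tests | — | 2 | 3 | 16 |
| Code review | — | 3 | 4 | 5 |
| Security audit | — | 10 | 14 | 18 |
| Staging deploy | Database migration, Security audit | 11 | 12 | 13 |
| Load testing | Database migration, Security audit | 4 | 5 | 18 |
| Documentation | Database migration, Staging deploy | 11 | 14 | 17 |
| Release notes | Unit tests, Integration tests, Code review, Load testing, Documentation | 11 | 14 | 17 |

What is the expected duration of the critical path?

54 days

te_Database migration = (6 + 4·8 + 10)/6 = 48/6 = 8
te_Unit tests = (11 + 4·13 + 15)/6 = 78/6 = 13
te_Integration tests = (2 + 4·3 + 16)/6 = 30/6 = 5
te_Code review = (3 + 4·4 + 5)/6 = 24/6 = 4
te_Security audit = (10 + 4·14 + 18)/6 = 84/6 = 14
te_Staging deploy = (11 + 4·12 + 13)/6 = 72/6 = 12
te_Load testing = (4 + 4·5 + 18)/6 = 42/6 = 7
te_Documentation = (11 + 4·14 + 17)/6 = 84/6 = 14
te_Release notes = (11 + 4·14 + 17)/6 = 84/6 = 14

Forward pass:
ES_Database migration = 0; EF_Database migration = 8
ES_Unit tests = 0; EF_Unit tests = 13
ES_Integration tests = 0; EF_Integration tests = 5
ES_Code review = 0; EF_Code review = 4
ES_Security audit = 0; EF_Security audit = 14
ES_Staging deploy = max(EF_Database migration=8, EF_Security audit=14) = 14; EF_Staging deploy = 14+12 = 26
ES_Load testing = max(EF_Database migration=8, EF_Security audit=14) = 14; EF_Load testing = 14+7 = 21
ES_Documentation = max(EF_Database migration=8, EF_Staging deploy=26) = 26; EF_Documentation = 26+14 = 40
ES_Release notes = max(EF_Unit tests=13, EF_Integration tests=5, EF_Code review=4, EF_Load testing=21, EF_Documentation=40) = 40; EF_Release notes = 40+14 = 54
Expected project duration μ = 54 days. Critical path: Security audit → Staging deploy → Documentation → Release notes.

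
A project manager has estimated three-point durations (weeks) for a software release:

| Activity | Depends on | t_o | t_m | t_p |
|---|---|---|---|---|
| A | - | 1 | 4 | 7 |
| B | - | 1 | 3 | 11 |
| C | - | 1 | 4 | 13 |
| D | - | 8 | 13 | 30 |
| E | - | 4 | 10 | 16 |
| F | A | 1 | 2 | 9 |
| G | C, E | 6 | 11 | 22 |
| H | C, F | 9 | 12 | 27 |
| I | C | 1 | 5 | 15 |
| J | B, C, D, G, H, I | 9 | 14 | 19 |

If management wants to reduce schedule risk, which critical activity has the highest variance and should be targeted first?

te_A = (1 + 4·4 + 7)/6 = 24/6 = 4; σ²_A = ((7−1)/6)² = 1.000
te_B = (1 + 4·3 + 11)/6 = 24/6 = 4; σ²_B = ((11−1)/6)² = 2.778
te_C = (1 + 4·4 + 13)/6 = 30/6 = 5; σ²_C = ((13−1)/6)² = 4.000
te_D = (8 + 4·13 + 30)/6 = 90/6 = 15; σ²_D = ((30−8)/6)² = 13.444
te_E = (4 + 4·10 + 16)/6 = 60/6 = 10; σ²_E = ((16−4)/6)² = 4.000
te_F = (1 + 4·2 + 9)/6 = 18/6 = 3; σ²_F = ((9−1)/6)² = 1.778
te_G = (6 + 4·11 + 22)/6 = 72/6 = 12; σ²_G = ((22−6)/6)² = 7.111
te_H = (9 + 4·12 + 27)/6 = 84/6 = 14; σ²_H = ((27−9)/6)² = 9.000
te_I = (1 + 4·5 + 15)/6 = 36/6 = 6; σ²_I = ((15−1)/6)² = 5.444
te_J = (9 + 4·14 + 19)/6 = 84/6 = 14; σ²_J = ((19−9)/6)² = 2.778

Forward pass:
ES_A = 0; EF_A = 4
ES_B = 0; EF_B = 4
ES_C = 0; EF_C = 5
ES_D = 0; EF_D = 15
ES_E = 0; EF_E = 10
ES_F = 4; EF_F = 4+3 = 7
ES_G = max(EF_C=5, EF_E=10) = 10; EF_G = 10+12 = 22
ES_H = max(EF_C=5, EF_F=7) = 7; EF_H = 7+14 = 21
ES_I = 5; EF_I = 5+6 = 11
ES_J = max(EF_B=4, EF_C=5, EF_D=15, EF_G=22, EF_H=21, EF_I=11) = 22; EF_J = 22+14 = 36
Expected project duration μ = 36 weeks. Critical path: E → G → J.

Variances on critical path: σ²_E=4.000, σ²_G=7.111, σ²_J=2.778.
Largest is σ²_G = 7.111.

G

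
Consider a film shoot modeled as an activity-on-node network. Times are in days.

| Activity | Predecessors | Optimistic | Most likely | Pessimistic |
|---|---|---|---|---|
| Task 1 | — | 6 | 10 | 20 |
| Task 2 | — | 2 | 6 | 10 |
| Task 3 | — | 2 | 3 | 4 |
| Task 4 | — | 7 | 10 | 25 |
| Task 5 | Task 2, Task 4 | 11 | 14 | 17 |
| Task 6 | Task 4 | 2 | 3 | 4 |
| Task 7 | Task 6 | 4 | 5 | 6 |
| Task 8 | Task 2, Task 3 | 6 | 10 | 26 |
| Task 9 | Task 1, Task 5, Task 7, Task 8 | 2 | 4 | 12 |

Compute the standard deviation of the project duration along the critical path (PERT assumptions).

3.57 days

te_Task 1 = (6 + 4·10 + 20)/6 = 66/6 = 11; σ²_Task 1 = ((20−6)/6)² = 5.444
te_Task 2 = (2 + 4·6 + 10)/6 = 36/6 = 6; σ²_Task 2 = ((10−2)/6)² = 1.778
te_Task 3 = (2 + 4·3 + 4)/6 = 18/6 = 3; σ²_Task 3 = ((4−2)/6)² = 0.111
te_Task 4 = (7 + 4·10 + 25)/6 = 72/6 = 12; σ²_Task 4 = ((25−7)/6)² = 9.000
te_Task 5 = (11 + 4·14 + 17)/6 = 84/6 = 14; σ²_Task 5 = ((17−11)/6)² = 1.000
te_Task 6 = (2 + 4·3 + 4)/6 = 18/6 = 3; σ²_Task 6 = ((4−2)/6)² = 0.111
te_Task 7 = (4 + 4·5 + 6)/6 = 30/6 = 5; σ²_Task 7 = ((6−4)/6)² = 0.111
te_Task 8 = (6 + 4·10 + 26)/6 = 72/6 = 12; σ²_Task 8 = ((26−6)/6)² = 11.111
te_Task 9 = (2 + 4·4 + 12)/6 = 30/6 = 5; σ²_Task 9 = ((12−2)/6)² = 2.778

Forward pass:
ES_Task 1 = 0; EF_Task 1 = 11
ES_Task 2 = 0; EF_Task 2 = 6
ES_Task 3 = 0; EF_Task 3 = 3
ES_Task 4 = 0; EF_Task 4 = 12
ES_Task 5 = max(EF_Task 2=6, EF_Task 4=12) = 12; EF_Task 5 = 12+14 = 26
ES_Task 6 = 12; EF_Task 6 = 12+3 = 15
ES_Task 7 = 15; EF_Task 7 = 15+5 = 20
ES_Task 8 = max(EF_Task 2=6, EF_Task 3=3) = 6; EF_Task 8 = 6+12 = 18
ES_Task 9 = max(EF_Task 1=11, EF_Task 5=26, EF_Task 7=20, EF_Task 8=18) = 26; EF_Task 9 = 26+5 = 31
Expected project duration μ = 31 days. Critical path: Task 4 → Task 5 → Task 9.

Variance along critical path = 9.000 + 1.000 + 2.778 = 12.778
σ = √12.778 = 3.575 days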